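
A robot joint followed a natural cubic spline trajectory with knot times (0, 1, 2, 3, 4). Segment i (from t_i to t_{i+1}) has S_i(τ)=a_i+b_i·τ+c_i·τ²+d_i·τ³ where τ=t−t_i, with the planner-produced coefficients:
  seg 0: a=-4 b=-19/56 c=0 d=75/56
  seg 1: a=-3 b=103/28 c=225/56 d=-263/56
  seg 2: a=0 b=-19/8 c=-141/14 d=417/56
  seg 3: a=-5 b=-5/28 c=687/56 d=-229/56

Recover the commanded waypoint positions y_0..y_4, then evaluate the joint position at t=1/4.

y_0=-4 y_1=-3 y_2=0 y_3=-5 y_4=3
S(1/4) = -14565/3584

y_0 = S_0(0) = a_0 = -4
y_1 = S_1(0) = a_1 = -3
y_2 = S_2(0) = a_2 = 0
y_3 = S_3(0) = a_3 = -5
y_4 = S_3(1) = 3
t_q=1/4 is in segment 0 (τ=1/4); S_0(τ)=-14565/3584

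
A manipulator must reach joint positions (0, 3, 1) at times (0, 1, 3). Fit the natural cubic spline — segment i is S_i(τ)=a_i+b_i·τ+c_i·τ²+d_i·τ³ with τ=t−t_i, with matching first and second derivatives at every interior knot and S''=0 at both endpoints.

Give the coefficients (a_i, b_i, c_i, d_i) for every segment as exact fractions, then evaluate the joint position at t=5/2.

Δ: Δ0=3, Δ1=-1
row 1: diag=6, rhs=-24; c'=1/3, d'=-4
back: M1=-4
M: M0=0, M1=-4, M2=0
seg 0: a=0, c=M0/2=0, d=(M1−M0)/(6·1)=-2/3, b=Δ0−h0·(2M0+M1)/6=11/3
seg 1: a=3, c=M1/2=-2, d=(M2−M1)/(6·2)=1/3, b=Δ1−h1·(2M1+M2)/6=5/3
t_q=5/2 → seg 1, τ=3/2; S=3+5/3·τ+-2·τ²+1/3·τ³=17/8

  seg 0: a=0 b=11/3 c=0 d=-2/3
  seg 1: a=3 b=5/3 c=-2 d=1/3
S(5/2) = 17/8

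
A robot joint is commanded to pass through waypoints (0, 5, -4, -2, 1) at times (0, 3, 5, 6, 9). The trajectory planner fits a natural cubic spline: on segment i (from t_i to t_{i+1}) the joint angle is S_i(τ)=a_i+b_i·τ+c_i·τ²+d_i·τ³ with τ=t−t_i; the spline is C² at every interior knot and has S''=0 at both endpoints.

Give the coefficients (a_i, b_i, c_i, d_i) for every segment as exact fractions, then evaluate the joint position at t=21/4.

Δ: Δ0=5/3, Δ1=-9/2, Δ2=2, Δ3=1
row 1: diag=10, rhs=-37; c'=1/5, d'=-37/10
row 2: denom=6−2·1/5=28/5; d'=(39−2·-37/10)/(28/5)=58/7
row 3: denom=8−1·5/28=219/28; d'=(-6−1·58/7)/(219/28)=-400/219
back: M3=-400/219
back: M2=58/7−5/28·-400/219=1886/219
back: M1=-37/10−1/5·1886/219=-2375/438
M: M0=0, M1=-2375/438, M2=1886/219, M3=-400/219, M4=0
seg 0: a=0, c=M0/2=0, d=(M1−M0)/(6·3)=-2375/7884, b=Δ0−h0·(2M0+M1)/6=3835/876
seg 1: a=5, c=M1/2=-2375/876, d=(M2−M1)/(6·2)=683/584, b=Δ1−h1·(2M1+M2)/6=-1645/438
seg 2: a=-4, c=M2/2=943/219, d=(M3−M2)/(6·1)=-127/73, b=Δ2−h2·(2M2+M3)/6=-124/219
seg 3: a=-2, c=M3/2=-200/219, d=(M4−M3)/(6·3)=200/1971, b=Δ3−h3·(2M3+M4)/6=619/219
t_q=21/4 → seg 2, τ=1/4; S=-4+-124/219·τ+943/219·τ²+-127/73·τ³=-18219/4672

  seg 0: a=0 b=3835/876 c=0 d=-2375/7884
  seg 1: a=5 b=-1645/438 c=-2375/876 d=683/584
  seg 2: a=-4 b=-124/219 c=943/219 d=-127/73
  seg 3: a=-2 b=619/219 c=-200/219 d=200/1971
S(21/4) = -18219/4672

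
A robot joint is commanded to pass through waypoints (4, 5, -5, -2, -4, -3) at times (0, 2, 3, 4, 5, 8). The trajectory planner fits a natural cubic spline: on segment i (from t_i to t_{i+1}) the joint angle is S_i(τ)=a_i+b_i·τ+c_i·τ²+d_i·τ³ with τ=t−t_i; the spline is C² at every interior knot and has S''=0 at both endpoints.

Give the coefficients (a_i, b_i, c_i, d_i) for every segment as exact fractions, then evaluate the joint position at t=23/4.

  seg 0: a=4 b=4391/798 c=0 d=-499/399
  seg 1: a=5 b=-7585/798 c=-998/133 d=799/114
  seg 2: a=-5 b=-1391/399 c=3597/266 d=-5615/798
  seg 3: a=-2 b=1955/798 c=-1009/133 d=2503/798
  seg 4: a=-4 b=-1322/399 c=485/266 d=-485/2394
S(23/4) = -13485/2432

Δ: Δ0=1/2, Δ1=-10, Δ2=3, Δ3=-2, Δ4=1/3
row 1: diag=6, rhs=-63; c'=1/6, d'=-21/2
row 2: denom=4−1·1/6=23/6; d'=(78−1·-21/2)/(23/6)=531/23
row 3: denom=4−1·6/23=86/23; d'=(-30−1·531/23)/(86/23)=-1221/86
row 4: denom=8−1·23/86=665/86; d'=(14−1·-1221/86)/(665/86)=485/133
back: M4=485/133
back: M3=-1221/86−23/86·485/133=-2018/133
back: M2=531/23−6/23·-2018/133=3597/133
back: M1=-21/2−1/6·3597/133=-1996/133
M: M0=0, M1=-1996/133, M2=3597/133, M3=-2018/133, M4=485/133, M5=0
seg 0: a=4, c=M0/2=0, d=(M1−M0)/(6·2)=-499/399, b=Δ0−h0·(2M0+M1)/6=4391/798
seg 1: a=5, c=M1/2=-998/133, d=(M2−M1)/(6·1)=799/114, b=Δ1−h1·(2M1+M2)/6=-7585/798
seg 2: a=-5, c=M2/2=3597/266, d=(M3−M2)/(6·1)=-5615/798, b=Δ2−h2·(2M2+M3)/6=-1391/399
seg 3: a=-2, c=M3/2=-1009/133, d=(M4−M3)/(6·1)=2503/798, b=Δ3−h3·(2M3+M4)/6=1955/798
seg 4: a=-4, c=M4/2=485/266, d=(M5−M4)/(6·3)=-485/2394, b=Δ4−h4·(2M4+M5)/6=-1322/399
t_q=23/4 → seg 4, τ=3/4; S=-4+-1322/399·τ+485/266·τ²+-485/2394·τ³=-13485/2432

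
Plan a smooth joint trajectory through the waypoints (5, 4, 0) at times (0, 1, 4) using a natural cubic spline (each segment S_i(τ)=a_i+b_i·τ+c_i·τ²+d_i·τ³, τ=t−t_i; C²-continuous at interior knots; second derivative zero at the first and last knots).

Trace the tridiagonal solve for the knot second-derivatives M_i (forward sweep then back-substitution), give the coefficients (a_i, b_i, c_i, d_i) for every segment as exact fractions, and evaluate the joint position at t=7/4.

Δ: Δ0=-1, Δ1=-4/3
row 1: diag=8, rhs=-2; c'=3/8, d'=-1/4
back: M1=-1/4
M: M0=0, M1=-1/4, M2=0
seg 0: a=5, c=M0/2=0, d=(M1−M0)/(6·1)=-1/24, b=Δ0−h0·(2M0+M1)/6=-23/24
seg 1: a=4, c=M1/2=-1/8, d=(M2−M1)/(6·3)=1/72, b=Δ1−h1·(2M1+M2)/6=-13/12
t_q=7/4 → seg 1, τ=3/4; S=4+-13/12·τ+-1/8·τ²+1/72·τ³=1599/512

  seg 0: a=5 b=-23/24 c=0 d=-1/24
  seg 1: a=4 b=-13/12 c=-1/8 d=1/72
S(7/4) = 1599/512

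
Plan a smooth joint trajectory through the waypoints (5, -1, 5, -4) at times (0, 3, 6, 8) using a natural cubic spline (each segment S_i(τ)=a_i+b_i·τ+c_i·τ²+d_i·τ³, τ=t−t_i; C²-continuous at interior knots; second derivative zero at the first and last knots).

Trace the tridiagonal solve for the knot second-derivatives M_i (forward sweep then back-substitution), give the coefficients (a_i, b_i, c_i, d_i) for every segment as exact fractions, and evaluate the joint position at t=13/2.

  seg 0: a=5 b=-267/74 c=0 d=119/666
  seg 1: a=-1 b=45/37 c=119/74 d=-299/666
  seg 2: a=5 b=-93/74 c=-90/37 d=15/37
S(13/2) = 1129/296

Δ: Δ0=-2, Δ1=2, Δ2=-9/2
row 1: diag=12, rhs=24; c'=1/4, d'=2
row 2: denom=10−3·1/4=37/4; d'=(-39−3·2)/(37/4)=-180/37
back: M2=-180/37
back: M1=2−1/4·-180/37=119/37
M: M0=0, M1=119/37, M2=-180/37, M3=0
seg 0: a=5, c=M0/2=0, d=(M1−M0)/(6·3)=119/666, b=Δ0−h0·(2M0+M1)/6=-267/74
seg 1: a=-1, c=M1/2=119/74, d=(M2−M1)/(6·3)=-299/666, b=Δ1−h1·(2M1+M2)/6=45/37
seg 2: a=5, c=M2/2=-90/37, d=(M3−M2)/(6·2)=15/37, b=Δ2−h2·(2M2+M3)/6=-93/74
t_q=13/2 → seg 2, τ=1/2; S=5+-93/74·τ+-90/37·τ²+15/37·τ³=1129/296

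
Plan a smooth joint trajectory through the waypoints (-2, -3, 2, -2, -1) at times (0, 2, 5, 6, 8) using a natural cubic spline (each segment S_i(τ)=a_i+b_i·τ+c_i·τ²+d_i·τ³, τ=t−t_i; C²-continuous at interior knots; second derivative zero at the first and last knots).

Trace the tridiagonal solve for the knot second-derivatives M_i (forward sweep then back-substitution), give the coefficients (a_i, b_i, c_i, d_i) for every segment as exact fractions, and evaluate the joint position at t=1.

Δ: Δ0=-1/2, Δ1=5/3, Δ2=-4, Δ3=1/2
row 1: diag=10, rhs=13; c'=3/10, d'=13/10
row 2: denom=8−3·3/10=71/10; d'=(-34−3·13/10)/(71/10)=-379/71
row 3: denom=6−1·10/71=416/71; d'=(27−1·-379/71)/(416/71)=287/52
back: M3=287/52
back: M2=-379/71−10/71·287/52=-159/26
back: M1=13/10−3/10·-159/26=163/52
M: M0=0, M1=163/52, M2=-159/26, M3=287/52, M4=0
seg 0: a=-2, c=M0/2=0, d=(M1−M0)/(6·2)=163/624, b=Δ0−h0·(2M0+M1)/6=-241/156
seg 1: a=-3, c=M1/2=163/104, d=(M2−M1)/(6·3)=-37/72, b=Δ1−h1·(2M1+M2)/6=62/39
seg 2: a=2, c=M2/2=-159/52, d=(M3−M2)/(6·1)=605/312, b=Δ2−h2·(2M2+M3)/6=-899/312
seg 3: a=-2, c=M3/2=287/104, d=(M4−M3)/(6·2)=-287/624, b=Δ3−h3·(2M3+M4)/6=-124/39
t_q=1 → seg 0, τ=1; S=-2+-241/156·τ+0·τ²+163/624·τ³=-683/208

  seg 0: a=-2 b=-241/156 c=0 d=163/624
  seg 1: a=-3 b=62/39 c=163/104 d=-37/72
  seg 2: a=2 b=-899/312 c=-159/52 d=605/312
  seg 3: a=-2 b=-124/39 c=287/104 d=-287/624
S(1) = -683/208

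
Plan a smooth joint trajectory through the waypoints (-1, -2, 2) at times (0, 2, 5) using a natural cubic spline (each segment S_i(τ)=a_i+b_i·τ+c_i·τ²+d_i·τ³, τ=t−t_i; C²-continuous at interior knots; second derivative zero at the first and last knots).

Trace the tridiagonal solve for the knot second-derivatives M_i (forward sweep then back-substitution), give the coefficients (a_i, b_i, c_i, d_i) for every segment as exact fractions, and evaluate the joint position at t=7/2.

Δ: Δ0=-1/2, Δ1=4/3
row 1: diag=10, rhs=11; c'=3/10, d'=11/10
back: M1=11/10
M: M0=0, M1=11/10, M2=0
seg 0: a=-1, c=M0/2=0, d=(M1−M0)/(6·2)=11/120, b=Δ0−h0·(2M0+M1)/6=-13/15
seg 1: a=-2, c=M1/2=11/20, d=(M2−M1)/(6·3)=-11/180, b=Δ1−h1·(2M1+M2)/6=7/30
t_q=7/2 → seg 1, τ=3/2; S=-2+7/30·τ+11/20·τ²+-11/180·τ³=-99/160

  seg 0: a=-1 b=-13/15 c=0 d=11/120
  seg 1: a=-2 b=7/30 c=11/20 d=-11/180
S(7/2) = -99/160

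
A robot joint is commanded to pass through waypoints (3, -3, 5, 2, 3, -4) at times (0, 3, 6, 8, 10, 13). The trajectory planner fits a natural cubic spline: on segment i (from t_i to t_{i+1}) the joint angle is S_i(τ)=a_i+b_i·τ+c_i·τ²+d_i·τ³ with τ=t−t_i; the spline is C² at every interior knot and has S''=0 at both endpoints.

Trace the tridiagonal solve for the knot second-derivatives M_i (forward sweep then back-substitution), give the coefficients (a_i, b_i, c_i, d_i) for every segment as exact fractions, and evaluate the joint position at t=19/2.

  seg 0: a=3 b=-814/221 c=0 d=124/663
  seg 1: a=-3 b=302/221 c=372/221 d=-2486/5967
  seg 2: a=5 b=48/221 c=-1370/663 d=3203/5304
  seg 3: a=2 b=-1063/1326 c=4129/2652 d=-801/1768
  seg 4: a=3 b=-7/663 c=-770/663 d=770/5967
S(19/2) = 39201/14144

Δ: Δ0=-2, Δ1=8/3, Δ2=-3/2, Δ3=1/2, Δ4=-7/3
row 1: diag=12, rhs=28; c'=1/4, d'=7/3
row 2: denom=10−3·1/4=37/4; d'=(-25−3·7/3)/(37/4)=-128/37
row 3: denom=8−2·8/37=280/37; d'=(12−2·-128/37)/(280/37)=5/2
row 4: denom=10−2·37/140=663/70; d'=(-17−2·5/2)/(663/70)=-1540/663
back: M4=-1540/663
back: M3=5/2−37/140·-1540/663=4129/1326
back: M2=-128/37−8/37·4129/1326=-2740/663
back: M1=7/3−1/4·-2740/663=744/221
M: M0=0, M1=744/221, M2=-2740/663, M3=4129/1326, M4=-1540/663, M5=0
seg 0: a=3, c=M0/2=0, d=(M1−M0)/(6·3)=124/663, b=Δ0−h0·(2M0+M1)/6=-814/221
seg 1: a=-3, c=M1/2=372/221, d=(M2−M1)/(6·3)=-2486/5967, b=Δ1−h1·(2M1+M2)/6=302/221
seg 2: a=5, c=M2/2=-1370/663, d=(M3−M2)/(6·2)=3203/5304, b=Δ2−h2·(2M2+M3)/6=48/221
seg 3: a=2, c=M3/2=4129/2652, d=(M4−M3)/(6·2)=-801/1768, b=Δ3−h3·(2M3+M4)/6=-1063/1326
seg 4: a=3, c=M4/2=-770/663, d=(M5−M4)/(6·3)=770/5967, b=Δ4−h4·(2M4+M5)/6=-7/663
t_q=19/2 → seg 3, τ=3/2; S=2+-1063/1326·τ+4129/2652·τ²+-801/1768·τ³=39201/14144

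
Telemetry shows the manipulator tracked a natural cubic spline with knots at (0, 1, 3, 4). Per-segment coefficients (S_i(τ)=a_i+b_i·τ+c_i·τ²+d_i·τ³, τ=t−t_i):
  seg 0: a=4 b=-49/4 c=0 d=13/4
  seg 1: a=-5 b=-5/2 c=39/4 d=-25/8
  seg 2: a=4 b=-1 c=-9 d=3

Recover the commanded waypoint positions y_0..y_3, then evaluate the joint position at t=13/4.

y_0=4 y_1=-5 y_2=4 y_3=-3
S(13/4) = 207/64

y_0 = S_0(0) = a_0 = 4
y_1 = S_1(0) = a_1 = -5
y_2 = S_2(0) = a_2 = 4
y_3 = S_2(1) = -3
t_q=13/4 is in segment 2 (τ=1/4); S_2(τ)=207/64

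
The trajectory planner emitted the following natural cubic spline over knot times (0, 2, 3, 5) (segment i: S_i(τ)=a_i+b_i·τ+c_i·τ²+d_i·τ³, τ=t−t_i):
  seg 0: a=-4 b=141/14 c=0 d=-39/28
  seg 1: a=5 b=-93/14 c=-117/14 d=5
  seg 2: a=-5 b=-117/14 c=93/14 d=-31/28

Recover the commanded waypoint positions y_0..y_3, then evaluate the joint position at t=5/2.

y_0=-4 y_1=5 y_2=-5 y_3=-4
S(5/2) = 3/14

y_0 = S_0(0) = a_0 = -4
y_1 = S_1(0) = a_1 = 5
y_2 = S_2(0) = a_2 = -5
y_3 = S_2(2) = -4
t_q=5/2 is in segment 1 (τ=1/2); S_1(τ)=3/14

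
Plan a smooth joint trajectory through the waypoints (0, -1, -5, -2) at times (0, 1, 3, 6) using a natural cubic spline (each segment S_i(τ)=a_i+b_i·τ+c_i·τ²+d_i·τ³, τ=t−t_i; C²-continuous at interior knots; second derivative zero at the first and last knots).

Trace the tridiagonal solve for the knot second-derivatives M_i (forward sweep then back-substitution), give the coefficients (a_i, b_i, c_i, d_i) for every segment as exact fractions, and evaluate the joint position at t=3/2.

Δ: Δ0=-1, Δ1=-2, Δ2=1
row 1: diag=6, rhs=-6; c'=1/3, d'=-1
row 2: denom=10−2·1/3=28/3; d'=(18−2·-1)/(28/3)=15/7
back: M2=15/7
back: M1=-1−1/3·15/7=-12/7
M: M0=0, M1=-12/7, M2=15/7, M3=0
seg 0: a=0, c=M0/2=0, d=(M1−M0)/(6·1)=-2/7, b=Δ0−h0·(2M0+M1)/6=-5/7
seg 1: a=-1, c=M1/2=-6/7, d=(M2−M1)/(6·2)=9/28, b=Δ1−h1·(2M1+M2)/6=-11/7
seg 2: a=-5, c=M2/2=15/14, d=(M3−M2)/(6·3)=-5/42, b=Δ2−h2·(2M2+M3)/6=-8/7
t_q=3/2 → seg 1, τ=1/2; S=-1+-11/7·τ+-6/7·τ²+9/28·τ³=-439/224

  seg 0: a=0 b=-5/7 c=0 d=-2/7
  seg 1: a=-1 b=-11/7 c=-6/7 d=9/28
  seg 2: a=-5 b=-8/7 c=15/14 d=-5/42
S(3/2) = -439/224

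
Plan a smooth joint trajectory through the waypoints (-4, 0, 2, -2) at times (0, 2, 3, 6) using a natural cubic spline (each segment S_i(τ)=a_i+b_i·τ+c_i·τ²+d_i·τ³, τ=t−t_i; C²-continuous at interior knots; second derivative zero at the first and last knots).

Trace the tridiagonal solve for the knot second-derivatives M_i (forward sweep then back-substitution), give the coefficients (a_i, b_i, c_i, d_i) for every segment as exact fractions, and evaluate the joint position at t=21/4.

  seg 0: a=-4 b=262/141 c=0 d=5/141
  seg 1: a=0 b=322/141 c=10/47 d=-70/141
  seg 2: a=2 b=172/141 c=-60/47 d=20/141
S(21/4) = -77/752

Δ: Δ0=2, Δ1=2, Δ2=-4/3
row 1: diag=6, rhs=0; c'=1/6, d'=0
row 2: denom=8−1·1/6=47/6; d'=(-20−1·0)/(47/6)=-120/47
back: M2=-120/47
back: M1=0−1/6·-120/47=20/47
M: M0=0, M1=20/47, M2=-120/47, M3=0
seg 0: a=-4, c=M0/2=0, d=(M1−M0)/(6·2)=5/141, b=Δ0−h0·(2M0+M1)/6=262/141
seg 1: a=0, c=M1/2=10/47, d=(M2−M1)/(6·1)=-70/141, b=Δ1−h1·(2M1+M2)/6=322/141
seg 2: a=2, c=M2/2=-60/47, d=(M3−M2)/(6·3)=20/141, b=Δ2−h2·(2M2+M3)/6=172/141
t_q=21/4 → seg 2, τ=9/4; S=2+172/141·τ+-60/47·τ²+20/141·τ³=-77/752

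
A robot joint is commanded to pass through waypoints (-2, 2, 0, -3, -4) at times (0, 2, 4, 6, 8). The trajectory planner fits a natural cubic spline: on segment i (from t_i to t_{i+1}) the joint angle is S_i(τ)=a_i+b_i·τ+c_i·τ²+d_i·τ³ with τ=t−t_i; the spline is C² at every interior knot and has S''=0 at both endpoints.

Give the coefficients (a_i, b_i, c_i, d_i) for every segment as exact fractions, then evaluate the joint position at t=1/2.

  seg 0: a=-2 b=11/4 c=0 d=-3/16
  seg 1: a=2 b=1/2 c=-9/8 d=3/16
  seg 2: a=0 b=-7/4 c=0 d=1/16
  seg 3: a=-3 b=-1 c=3/8 d=-1/16
S(1/2) = -83/128

Δ: Δ0=2, Δ1=-1, Δ2=-3/2, Δ3=-1/2
row 1: diag=8, rhs=-18; c'=1/4, d'=-9/4
row 2: denom=8−2·1/4=15/2; d'=(-3−2·-9/4)/(15/2)=1/5
row 3: denom=8−2·4/15=112/15; d'=(6−2·1/5)/(112/15)=3/4
back: M3=3/4
back: M2=1/5−4/15·3/4=0
back: M1=-9/4−1/4·0=-9/4
M: M0=0, M1=-9/4, M2=0, M3=3/4, M4=0
seg 0: a=-2, c=M0/2=0, d=(M1−M0)/(6·2)=-3/16, b=Δ0−h0·(2M0+M1)/6=11/4
seg 1: a=2, c=M1/2=-9/8, d=(M2−M1)/(6·2)=3/16, b=Δ1−h1·(2M1+M2)/6=1/2
seg 2: a=0, c=M2/2=0, d=(M3−M2)/(6·2)=1/16, b=Δ2−h2·(2M2+M3)/6=-7/4
seg 3: a=-3, c=M3/2=3/8, d=(M4−M3)/(6·2)=-1/16, b=Δ3−h3·(2M3+M4)/6=-1
t_q=1/2 → seg 0, τ=1/2; S=-2+11/4·τ+0·τ²+-3/16·τ³=-83/128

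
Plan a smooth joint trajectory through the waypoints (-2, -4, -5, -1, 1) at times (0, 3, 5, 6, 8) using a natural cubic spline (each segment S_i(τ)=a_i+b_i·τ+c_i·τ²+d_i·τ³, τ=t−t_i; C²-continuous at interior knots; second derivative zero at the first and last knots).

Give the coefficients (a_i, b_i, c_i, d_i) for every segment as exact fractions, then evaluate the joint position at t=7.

Δ: Δ0=-2/3, Δ1=-1/2, Δ2=4, Δ3=1
row 1: diag=10, rhs=1; c'=1/5, d'=1/10
row 2: denom=6−2·1/5=28/5; d'=(27−2·1/10)/(28/5)=67/14
row 3: denom=6−1·5/28=163/28; d'=(-18−1·67/14)/(163/28)=-638/163
back: M3=-638/163
back: M2=67/14−5/28·-638/163=894/163
back: M1=1/10−1/5·894/163=-325/326
M: M0=0, M1=-325/326, M2=894/163, M3=-638/163, M4=0
seg 0: a=-2, c=M0/2=0, d=(M1−M0)/(6·3)=-325/5868, b=Δ0−h0·(2M0+M1)/6=-329/1956
seg 1: a=-4, c=M1/2=-325/652, d=(M2−M1)/(6·2)=2113/3912, b=Δ1−h1·(2M1+M2)/6=-1627/978
seg 2: a=-5, c=M2/2=447/163, d=(M3−M2)/(6·1)=-766/489, b=Δ2−h2·(2M2+M3)/6=1381/489
seg 3: a=-1, c=M3/2=-319/163, d=(M4−M3)/(6·2)=319/978, b=Δ3−h3·(2M3+M4)/6=1765/489
t_q=7 → seg 3, τ=1; S=-1+1765/489·τ+-319/163·τ²+319/978·τ³=319/326

  seg 0: a=-2 b=-329/1956 c=0 d=-325/5868
  seg 1: a=-4 b=-1627/978 c=-325/652 d=2113/3912
  seg 2: a=-5 b=1381/489 c=447/163 d=-766/489
  seg 3: a=-1 b=1765/489 c=-319/163 d=319/978
S(7) = 319/326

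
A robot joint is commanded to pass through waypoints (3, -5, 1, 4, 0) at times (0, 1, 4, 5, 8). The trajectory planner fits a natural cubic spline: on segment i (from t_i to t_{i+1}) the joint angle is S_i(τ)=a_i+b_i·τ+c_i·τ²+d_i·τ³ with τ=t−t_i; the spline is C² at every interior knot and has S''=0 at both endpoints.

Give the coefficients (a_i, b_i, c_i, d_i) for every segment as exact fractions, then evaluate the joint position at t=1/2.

  seg 0: a=3 b=-4049/432 c=0 d=593/432
  seg 1: a=-5 b=-1135/216 c=593/144 d=-2203/3888
  seg 2: a=1 b=1795/432 c=-53/54 d=-25/144
  seg 3: a=4 b=361/216 c=-649/432 d=649/3888
S(1/2) = -1745/1152

Δ: Δ0=-8, Δ1=2, Δ2=3, Δ3=-4/3
row 1: diag=8, rhs=60; c'=3/8, d'=15/2
row 2: denom=8−3·3/8=55/8; d'=(6−3·15/2)/(55/8)=-12/5
row 3: denom=8−1·8/55=432/55; d'=(-26−1·-12/5)/(432/55)=-649/216
back: M3=-649/216
back: M2=-12/5−8/55·-649/216=-53/27
back: M1=15/2−3/8·-53/27=593/72
M: M0=0, M1=593/72, M2=-53/27, M3=-649/216, M4=0
seg 0: a=3, c=M0/2=0, d=(M1−M0)/(6·1)=593/432, b=Δ0−h0·(2M0+M1)/6=-4049/432
seg 1: a=-5, c=M1/2=593/144, d=(M2−M1)/(6·3)=-2203/3888, b=Δ1−h1·(2M1+M2)/6=-1135/216
seg 2: a=1, c=M2/2=-53/54, d=(M3−M2)/(6·1)=-25/144, b=Δ2−h2·(2M2+M3)/6=1795/432
seg 3: a=4, c=M3/2=-649/432, d=(M4−M3)/(6·3)=649/3888, b=Δ3−h3·(2M3+M4)/6=361/216
t_q=1/2 → seg 0, τ=1/2; S=3+-4049/432·τ+0·τ²+593/432·τ³=-1745/1152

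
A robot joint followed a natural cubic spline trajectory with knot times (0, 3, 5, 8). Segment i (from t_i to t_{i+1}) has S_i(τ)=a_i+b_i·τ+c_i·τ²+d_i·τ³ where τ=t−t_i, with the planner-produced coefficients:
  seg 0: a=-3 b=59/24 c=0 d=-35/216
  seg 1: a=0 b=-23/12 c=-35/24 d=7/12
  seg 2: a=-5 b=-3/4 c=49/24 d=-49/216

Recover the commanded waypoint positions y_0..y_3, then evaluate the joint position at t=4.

y_0 = S_0(0) = a_0 = -3
y_1 = S_1(0) = a_1 = 0
y_2 = S_2(0) = a_2 = -5
y_3 = S_2(3) = 5
t_q=4 is in segment 1 (τ=1); S_1(τ)=-67/24

y_0=-3 y_1=0 y_2=-5 y_3=5
S(4) = -67/24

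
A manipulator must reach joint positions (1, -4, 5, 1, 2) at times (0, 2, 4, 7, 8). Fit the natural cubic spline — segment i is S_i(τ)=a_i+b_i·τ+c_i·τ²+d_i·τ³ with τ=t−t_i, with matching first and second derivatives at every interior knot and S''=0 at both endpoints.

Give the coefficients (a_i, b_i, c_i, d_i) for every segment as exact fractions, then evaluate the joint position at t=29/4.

  seg 0: a=1 b=-3823/804 c=0 d=1813/3216
  seg 1: a=-4 b=404/201 c=1813/536 d=-3437/3216
  seg 2: a=5 b=2183/804 c=-203/67 d=1351/2412
  seg 3: a=1 b=-137/402 c=539/268 d=-539/804
S(29/4) = 17667/17152

Δ: Δ0=-5/2, Δ1=9/2, Δ2=-4/3, Δ3=1
row 1: diag=8, rhs=42; c'=1/4, d'=21/4
row 2: denom=10−2·1/4=19/2; d'=(-35−2·21/4)/(19/2)=-91/19
row 3: denom=8−3·6/19=134/19; d'=(14−3·-91/19)/(134/19)=539/134
back: M3=539/134
back: M2=-91/19−6/19·539/134=-406/67
back: M1=21/4−1/4·-406/67=1813/268
M: M0=0, M1=1813/268, M2=-406/67, M3=539/134, M4=0
seg 0: a=1, c=M0/2=0, d=(M1−M0)/(6·2)=1813/3216, b=Δ0−h0·(2M0+M1)/6=-3823/804
seg 1: a=-4, c=M1/2=1813/536, d=(M2−M1)/(6·2)=-3437/3216, b=Δ1−h1·(2M1+M2)/6=404/201
seg 2: a=5, c=M2/2=-203/67, d=(M3−M2)/(6·3)=1351/2412, b=Δ2−h2·(2M2+M3)/6=2183/804
seg 3: a=1, c=M3/2=539/268, d=(M4−M3)/(6·1)=-539/804, b=Δ3−h3·(2M3+M4)/6=-137/402
t_q=29/4 → seg 3, τ=1/4; S=1+-137/402·τ+539/268·τ²+-539/804·τ³=17667/17152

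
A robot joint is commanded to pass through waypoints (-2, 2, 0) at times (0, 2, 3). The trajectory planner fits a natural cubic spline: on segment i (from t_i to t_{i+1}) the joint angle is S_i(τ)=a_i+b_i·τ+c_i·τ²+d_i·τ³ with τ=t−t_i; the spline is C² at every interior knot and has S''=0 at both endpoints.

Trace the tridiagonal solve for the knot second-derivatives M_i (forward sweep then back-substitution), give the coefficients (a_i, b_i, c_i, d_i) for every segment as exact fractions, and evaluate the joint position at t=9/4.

  seg 0: a=-2 b=10/3 c=0 d=-1/3
  seg 1: a=2 b=-2/3 c=-2 d=2/3
S(9/4) = 55/32

Δ: Δ0=2, Δ1=-2
row 1: diag=6, rhs=-24; c'=1/6, d'=-4
back: M1=-4
M: M0=0, M1=-4, M2=0
seg 0: a=-2, c=M0/2=0, d=(M1−M0)/(6·2)=-1/3, b=Δ0−h0·(2M0+M1)/6=10/3
seg 1: a=2, c=M1/2=-2, d=(M2−M1)/(6·1)=2/3, b=Δ1−h1·(2M1+M2)/6=-2/3
t_q=9/4 → seg 1, τ=1/4; S=2+-2/3·τ+-2·τ²+2/3·τ³=55/32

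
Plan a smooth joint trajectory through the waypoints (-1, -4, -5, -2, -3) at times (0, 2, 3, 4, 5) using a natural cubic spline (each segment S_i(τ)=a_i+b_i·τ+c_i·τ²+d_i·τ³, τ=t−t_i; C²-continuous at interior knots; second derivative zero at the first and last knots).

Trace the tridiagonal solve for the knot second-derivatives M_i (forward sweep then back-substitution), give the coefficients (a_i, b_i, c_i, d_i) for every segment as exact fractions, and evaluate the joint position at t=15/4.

Δ: Δ0=-3/2, Δ1=-1, Δ2=3, Δ3=-1
row 1: diag=6, rhs=3; c'=1/6, d'=1/2
row 2: denom=4−1·1/6=23/6; d'=(24−1·1/2)/(23/6)=141/23
row 3: denom=4−1·6/23=86/23; d'=(-24−1·141/23)/(86/23)=-693/86
back: M3=-693/86
back: M2=141/23−6/23·-693/86=354/43
back: M1=1/2−1/6·354/43=-75/86
M: M0=0, M1=-75/86, M2=354/43, M3=-693/86, M4=0
seg 0: a=-1, c=M0/2=0, d=(M1−M0)/(6·2)=-25/344, b=Δ0−h0·(2M0+M1)/6=-52/43
seg 1: a=-4, c=M1/2=-75/172, d=(M2−M1)/(6·1)=261/172, b=Δ1−h1·(2M1+M2)/6=-179/86
seg 2: a=-5, c=M2/2=177/43, d=(M3−M2)/(6·1)=-467/172, b=Δ2−h2·(2M2+M3)/6=275/172
seg 3: a=-2, c=M3/2=-693/172, d=(M4−M3)/(6·1)=231/172, b=Δ3−h3·(2M3+M4)/6=145/86
t_q=15/4 → seg 2, τ=3/4; S=-5+275/172·τ+177/43·τ²+-467/172·τ³=-28961/11008

  seg 0: a=-1 b=-52/43 c=0 d=-25/344
  seg 1: a=-4 b=-179/86 c=-75/172 d=261/172
  seg 2: a=-5 b=275/172 c=177/43 d=-467/172
  seg 3: a=-2 b=145/86 c=-693/172 d=231/172
S(15/4) = -28961/11008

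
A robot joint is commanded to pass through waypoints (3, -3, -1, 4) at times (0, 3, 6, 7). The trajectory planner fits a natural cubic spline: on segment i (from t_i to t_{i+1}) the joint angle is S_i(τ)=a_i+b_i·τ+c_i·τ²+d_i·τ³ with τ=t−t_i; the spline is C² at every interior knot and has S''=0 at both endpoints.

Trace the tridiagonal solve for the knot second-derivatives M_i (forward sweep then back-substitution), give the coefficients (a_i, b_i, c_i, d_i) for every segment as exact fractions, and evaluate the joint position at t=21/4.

  seg 0: a=3 b=-199/87 c=0 d=25/783
  seg 1: a=-3 b=-124/87 c=25/87 d=107/783
  seg 2: a=-1 b=347/87 c=44/29 d=-44/87
S(21/4) = -5931/1856

Δ: Δ0=-2, Δ1=2/3, Δ2=5
row 1: diag=12, rhs=16; c'=1/4, d'=4/3
row 2: denom=8−3·1/4=29/4; d'=(26−3·4/3)/(29/4)=88/29
back: M2=88/29
back: M1=4/3−1/4·88/29=50/87
M: M0=0, M1=50/87, M2=88/29, M3=0
seg 0: a=3, c=M0/2=0, d=(M1−M0)/(6·3)=25/783, b=Δ0−h0·(2M0+M1)/6=-199/87
seg 1: a=-3, c=M1/2=25/87, d=(M2−M1)/(6·3)=107/783, b=Δ1−h1·(2M1+M2)/6=-124/87
seg 2: a=-1, c=M2/2=44/29, d=(M3−M2)/(6·1)=-44/87, b=Δ2−h2·(2M2+M3)/6=347/87
t_q=21/4 → seg 1, τ=9/4; S=-3+-124/87·τ+25/87·τ²+107/783·τ³=-5931/1856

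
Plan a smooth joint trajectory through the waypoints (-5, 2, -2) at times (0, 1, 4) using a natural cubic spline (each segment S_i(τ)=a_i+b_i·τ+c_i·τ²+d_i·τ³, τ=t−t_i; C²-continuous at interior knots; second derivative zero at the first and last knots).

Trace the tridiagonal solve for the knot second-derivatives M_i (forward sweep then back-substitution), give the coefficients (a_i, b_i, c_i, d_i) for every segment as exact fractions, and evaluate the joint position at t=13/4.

  seg 0: a=-5 b=193/24 c=0 d=-25/24
  seg 1: a=2 b=59/12 c=-25/8 d=25/72
S(13/4) = 613/512

Δ: Δ0=7, Δ1=-4/3
row 1: diag=8, rhs=-50; c'=3/8, d'=-25/4
back: M1=-25/4
M: M0=0, M1=-25/4, M2=0
seg 0: a=-5, c=M0/2=0, d=(M1−M0)/(6·1)=-25/24, b=Δ0−h0·(2M0+M1)/6=193/24
seg 1: a=2, c=M1/2=-25/8, d=(M2−M1)/(6·3)=25/72, b=Δ1−h1·(2M1+M2)/6=59/12
t_q=13/4 → seg 1, τ=9/4; S=2+59/12·τ+-25/8·τ²+25/72·τ³=613/512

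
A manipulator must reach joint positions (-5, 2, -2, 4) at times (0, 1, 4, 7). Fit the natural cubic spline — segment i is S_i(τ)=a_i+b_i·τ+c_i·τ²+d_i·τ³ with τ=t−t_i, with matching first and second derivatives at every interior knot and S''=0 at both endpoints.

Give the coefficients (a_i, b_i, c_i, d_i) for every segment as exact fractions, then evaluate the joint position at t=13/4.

Δ: Δ0=7, Δ1=-4/3, Δ2=2
row 1: diag=8, rhs=-50; c'=3/8, d'=-25/4
row 2: denom=12−3·3/8=87/8; d'=(20−3·-25/4)/(87/8)=310/87
back: M2=310/87
back: M1=-25/4−3/8·310/87=-220/29
M: M0=0, M1=-220/29, M2=310/87, M3=0
seg 0: a=-5, c=M0/2=0, d=(M1−M0)/(6·1)=-110/87, b=Δ0−h0·(2M0+M1)/6=719/87
seg 1: a=2, c=M1/2=-110/29, d=(M2−M1)/(6·3)=485/783, b=Δ1−h1·(2M1+M2)/6=389/87
seg 2: a=-2, c=M2/2=155/87, d=(M3−M2)/(6·3)=-155/783, b=Δ2−h2·(2M2+M3)/6=-136/87
t_q=13/4 → seg 1, τ=9/4; S=2+389/87·τ+-110/29·τ²+485/783·τ³=-161/1856

  seg 0: a=-5 b=719/87 c=0 d=-110/87
  seg 1: a=2 b=389/87 c=-110/29 d=485/783
  seg 2: a=-2 b=-136/87 c=155/87 d=-155/783
S(13/4) = -161/1856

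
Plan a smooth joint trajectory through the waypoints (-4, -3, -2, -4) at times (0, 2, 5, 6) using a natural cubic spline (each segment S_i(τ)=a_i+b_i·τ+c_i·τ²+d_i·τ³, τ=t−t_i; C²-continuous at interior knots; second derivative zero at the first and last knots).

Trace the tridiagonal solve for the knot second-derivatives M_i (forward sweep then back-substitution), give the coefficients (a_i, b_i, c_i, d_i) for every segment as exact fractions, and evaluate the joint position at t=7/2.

  seg 0: a=-4 b=145/426 c=0 d=17/426
  seg 1: a=-3 b=349/426 c=17/71 d=-19/142
  seg 2: a=-2 b=-289/213 c=-137/142 d=137/426
S(7/2) = -1913/1136

Δ: Δ0=1/2, Δ1=1/3, Δ2=-2
row 1: diag=10, rhs=-1; c'=3/10, d'=-1/10
row 2: denom=8−3·3/10=71/10; d'=(-14−3·-1/10)/(71/10)=-137/71
back: M2=-137/71
back: M1=-1/10−3/10·-137/71=34/71
M: M0=0, M1=34/71, M2=-137/71, M3=0
seg 0: a=-4, c=M0/2=0, d=(M1−M0)/(6·2)=17/426, b=Δ0−h0·(2M0+M1)/6=145/426
seg 1: a=-3, c=M1/2=17/71, d=(M2−M1)/(6·3)=-19/142, b=Δ1−h1·(2M1+M2)/6=349/426
seg 2: a=-2, c=M2/2=-137/142, d=(M3−M2)/(6·1)=137/426, b=Δ2−h2·(2M2+M3)/6=-289/213
t_q=7/2 → seg 1, τ=3/2; S=-3+349/426·τ+17/71·τ²+-19/142·τ³=-1913/1136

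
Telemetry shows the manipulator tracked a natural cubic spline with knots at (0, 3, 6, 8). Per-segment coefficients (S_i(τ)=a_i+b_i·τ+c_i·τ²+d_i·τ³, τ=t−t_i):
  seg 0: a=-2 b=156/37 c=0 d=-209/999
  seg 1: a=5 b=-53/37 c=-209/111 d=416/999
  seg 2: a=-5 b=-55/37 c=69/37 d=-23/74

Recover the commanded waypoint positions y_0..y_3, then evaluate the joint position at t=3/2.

y_0=-2 y_1=5 y_2=-5 y_3=-3
S(3/2) = 1071/296

y_0 = S_0(0) = a_0 = -2
y_1 = S_1(0) = a_1 = 5
y_2 = S_2(0) = a_2 = -5
y_3 = S_2(2) = -3
t_q=3/2 is in segment 0 (τ=3/2); S_0(τ)=1071/296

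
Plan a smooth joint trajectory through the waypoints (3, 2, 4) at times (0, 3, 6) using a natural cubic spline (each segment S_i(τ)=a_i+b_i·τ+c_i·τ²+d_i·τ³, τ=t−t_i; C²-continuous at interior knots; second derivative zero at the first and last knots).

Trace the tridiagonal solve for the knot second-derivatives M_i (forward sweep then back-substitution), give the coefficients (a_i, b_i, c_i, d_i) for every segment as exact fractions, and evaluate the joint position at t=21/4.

Δ: Δ0=-1/3, Δ1=2/3
row 1: diag=12, rhs=6; c'=1/4, d'=1/2
back: M1=1/2
M: M0=0, M1=1/2, M2=0
seg 0: a=3, c=M0/2=0, d=(M1−M0)/(6·3)=1/36, b=Δ0−h0·(2M0+M1)/6=-7/12
seg 1: a=2, c=M1/2=1/4, d=(M2−M1)/(6·3)=-1/36, b=Δ1−h1·(2M1+M2)/6=1/6
t_q=21/4 → seg 1, τ=9/4; S=2+1/6·τ+1/4·τ²+-1/36·τ³=851/256

  seg 0: a=3 b=-7/12 c=0 d=1/36
  seg 1: a=2 b=1/6 c=1/4 d=-1/36
S(21/4) = 851/256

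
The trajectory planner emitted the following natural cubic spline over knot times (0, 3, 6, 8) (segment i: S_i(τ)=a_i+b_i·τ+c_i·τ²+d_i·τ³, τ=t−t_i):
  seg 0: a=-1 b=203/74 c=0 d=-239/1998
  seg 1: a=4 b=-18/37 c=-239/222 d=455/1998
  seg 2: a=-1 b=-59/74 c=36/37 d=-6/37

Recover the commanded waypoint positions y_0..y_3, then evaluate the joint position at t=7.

y_0 = S_0(0) = a_0 = -1
y_1 = S_1(0) = a_1 = 4
y_2 = S_2(0) = a_2 = -1
y_3 = S_2(2) = 0
t_q=7 is in segment 2 (τ=1); S_2(τ)=-73/74

y_0=-1 y_1=4 y_2=-1 y_3=0
S(7) = -73/74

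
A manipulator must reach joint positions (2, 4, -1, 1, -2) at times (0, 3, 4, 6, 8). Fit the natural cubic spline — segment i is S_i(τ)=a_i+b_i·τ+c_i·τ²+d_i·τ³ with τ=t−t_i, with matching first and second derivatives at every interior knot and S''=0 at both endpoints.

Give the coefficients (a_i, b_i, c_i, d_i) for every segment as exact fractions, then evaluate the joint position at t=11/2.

Δ: Δ0=2/3, Δ1=-5, Δ2=1, Δ3=-3/2
row 1: diag=8, rhs=-34; c'=1/8, d'=-17/4
row 2: denom=6−1·1/8=47/8; d'=(36−1·-17/4)/(47/8)=322/47
row 3: denom=8−2·16/47=344/47; d'=(-15−2·322/47)/(344/47)=-1349/344
back: M3=-1349/344
back: M2=322/47−16/47·-1349/344=352/43
back: M1=-17/4−1/8·352/43=-907/172
M: M0=0, M1=-907/172, M2=352/43, M3=-1349/344, M4=0
seg 0: a=2, c=M0/2=0, d=(M1−M0)/(6·3)=-907/3096, b=Δ0−h0·(2M0+M1)/6=3409/1032
seg 1: a=4, c=M1/2=-907/344, d=(M2−M1)/(6·1)=2315/1032, b=Δ1−h1·(2M1+M2)/6=-2377/516
seg 2: a=-1, c=M2/2=176/43, d=(M3−M2)/(6·2)=-4165/4128, b=Δ2−h2·(2M2+M3)/6=-3251/1032
seg 3: a=1, c=M3/2=-1349/688, d=(M4−M3)/(6·2)=1349/4128, b=Δ3−h3·(2M3+M4)/6=575/516
t_q=11/2 → seg 2, τ=3/2; S=-1+-3251/1032·τ+176/43·τ²+-4165/4128·τ³=867/11008

  seg 0: a=2 b=3409/1032 c=0 d=-907/3096
  seg 1: a=4 b=-2377/516 c=-907/344 d=2315/1032
  seg 2: a=-1 b=-3251/1032 c=176/43 d=-4165/4128
  seg 3: a=1 b=575/516 c=-1349/688 d=1349/4128
S(11/2) = 867/11008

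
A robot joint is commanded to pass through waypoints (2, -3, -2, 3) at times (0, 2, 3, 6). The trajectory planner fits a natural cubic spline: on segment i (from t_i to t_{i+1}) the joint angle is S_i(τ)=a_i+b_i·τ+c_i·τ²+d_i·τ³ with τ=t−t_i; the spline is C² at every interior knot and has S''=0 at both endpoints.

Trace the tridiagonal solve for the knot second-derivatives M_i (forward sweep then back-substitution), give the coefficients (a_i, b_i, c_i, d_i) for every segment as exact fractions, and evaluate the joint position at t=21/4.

Δ: Δ0=-5/2, Δ1=1, Δ2=5/3
row 1: diag=6, rhs=21; c'=1/6, d'=7/2
row 2: denom=8−1·1/6=47/6; d'=(4−1·7/2)/(47/6)=3/47
back: M2=3/47
back: M1=7/2−1/6·3/47=164/47
M: M0=0, M1=164/47, M2=3/47, M3=0
seg 0: a=2, c=M0/2=0, d=(M1−M0)/(6·2)=41/141, b=Δ0−h0·(2M0+M1)/6=-1033/282
seg 1: a=-3, c=M1/2=82/47, d=(M2−M1)/(6·1)=-161/282, b=Δ1−h1·(2M1+M2)/6=-49/282
seg 2: a=-2, c=M2/2=3/94, d=(M3−M2)/(6·3)=-1/282, b=Δ2−h2·(2M2+M3)/6=226/141
t_q=21/4 → seg 2, τ=9/4; S=-2+226/141·τ+3/94·τ²+-1/282·τ³=10393/6016

  seg 0: a=2 b=-1033/282 c=0 d=41/141
  seg 1: a=-3 b=-49/282 c=82/47 d=-161/282
  seg 2: a=-2 b=226/141 c=3/94 d=-1/282
S(21/4) = 10393/6016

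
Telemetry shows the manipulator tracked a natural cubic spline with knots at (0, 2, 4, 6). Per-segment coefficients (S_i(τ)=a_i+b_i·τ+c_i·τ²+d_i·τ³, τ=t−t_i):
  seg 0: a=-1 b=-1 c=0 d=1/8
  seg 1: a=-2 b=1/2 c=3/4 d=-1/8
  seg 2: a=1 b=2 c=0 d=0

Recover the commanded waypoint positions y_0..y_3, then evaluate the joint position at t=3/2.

y_0=-1 y_1=-2 y_2=1 y_3=5
S(3/2) = -133/64

y_0 = S_0(0) = a_0 = -1
y_1 = S_1(0) = a_1 = -2
y_2 = S_2(0) = a_2 = 1
y_3 = S_2(2) = 5
t_q=3/2 is in segment 0 (τ=3/2); S_0(τ)=-133/64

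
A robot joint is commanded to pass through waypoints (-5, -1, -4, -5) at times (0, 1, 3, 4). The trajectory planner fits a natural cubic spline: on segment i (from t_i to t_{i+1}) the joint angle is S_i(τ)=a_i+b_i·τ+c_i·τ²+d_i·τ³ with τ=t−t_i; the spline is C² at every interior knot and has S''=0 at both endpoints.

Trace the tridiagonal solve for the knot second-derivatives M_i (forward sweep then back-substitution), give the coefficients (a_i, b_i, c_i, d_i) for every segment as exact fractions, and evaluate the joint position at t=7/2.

  seg 0: a=-5 b=81/16 c=0 d=-17/16
  seg 1: a=-1 b=15/8 c=-51/16 d=3/4
  seg 2: a=-4 b=-15/8 c=21/16 d=-7/16
S(7/2) = -597/128

Δ: Δ0=4, Δ1=-3/2, Δ2=-1
row 1: diag=6, rhs=-33; c'=1/3, d'=-11/2
row 2: denom=6−2·1/3=16/3; d'=(3−2·-11/2)/(16/3)=21/8
back: M2=21/8
back: M1=-11/2−1/3·21/8=-51/8
M: M0=0, M1=-51/8, M2=21/8, M3=0
seg 0: a=-5, c=M0/2=0, d=(M1−M0)/(6·1)=-17/16, b=Δ0−h0·(2M0+M1)/6=81/16
seg 1: a=-1, c=M1/2=-51/16, d=(M2−M1)/(6·2)=3/4, b=Δ1−h1·(2M1+M2)/6=15/8
seg 2: a=-4, c=M2/2=21/16, d=(M3−M2)/(6·1)=-7/16, b=Δ2−h2·(2M2+M3)/6=-15/8
t_q=7/2 → seg 2, τ=1/2; S=-4+-15/8·τ+21/16·τ²+-7/16·τ³=-597/128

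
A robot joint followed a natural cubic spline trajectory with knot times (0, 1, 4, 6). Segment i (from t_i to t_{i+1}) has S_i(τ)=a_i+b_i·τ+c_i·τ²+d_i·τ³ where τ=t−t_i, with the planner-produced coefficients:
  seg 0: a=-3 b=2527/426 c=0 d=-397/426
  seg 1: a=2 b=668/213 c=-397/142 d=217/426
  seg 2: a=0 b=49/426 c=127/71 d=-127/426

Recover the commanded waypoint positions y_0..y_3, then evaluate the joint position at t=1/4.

y_0 = S_0(0) = a_0 = -3
y_1 = S_1(0) = a_1 = 2
y_2 = S_2(0) = a_2 = 0
y_3 = S_2(2) = 5
t_q=1/4 is in segment 0 (τ=1/4); S_0(τ)=-13919/9088

y_0=-3 y_1=2 y_2=0 y_3=5
S(1/4) = -13919/9088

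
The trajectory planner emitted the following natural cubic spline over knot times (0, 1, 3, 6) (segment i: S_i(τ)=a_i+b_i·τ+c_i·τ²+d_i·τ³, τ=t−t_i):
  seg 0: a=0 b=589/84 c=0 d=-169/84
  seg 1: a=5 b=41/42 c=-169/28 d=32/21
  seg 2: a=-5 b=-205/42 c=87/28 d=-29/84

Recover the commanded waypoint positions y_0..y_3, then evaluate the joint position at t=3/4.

y_0=0 y_1=5 y_2=-5 y_3=-1
S(3/4) = 1129/256

y_0 = S_0(0) = a_0 = 0
y_1 = S_1(0) = a_1 = 5
y_2 = S_2(0) = a_2 = -5
y_3 = S_2(3) = -1
t_q=3/4 is in segment 0 (τ=3/4); S_0(τ)=1129/256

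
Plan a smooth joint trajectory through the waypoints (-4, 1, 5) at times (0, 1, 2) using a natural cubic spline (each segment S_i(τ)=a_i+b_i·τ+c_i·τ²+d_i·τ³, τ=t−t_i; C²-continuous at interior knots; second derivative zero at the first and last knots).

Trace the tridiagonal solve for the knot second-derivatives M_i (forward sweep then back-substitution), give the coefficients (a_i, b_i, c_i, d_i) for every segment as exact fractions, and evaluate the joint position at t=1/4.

Δ: Δ0=5, Δ1=4
row 1: diag=4, rhs=-6; c'=1/4, d'=-3/2
back: M1=-3/2
M: M0=0, M1=-3/2, M2=0
seg 0: a=-4, c=M0/2=0, d=(M1−M0)/(6·1)=-1/4, b=Δ0−h0·(2M0+M1)/6=21/4
seg 1: a=1, c=M1/2=-3/4, d=(M2−M1)/(6·1)=1/4, b=Δ1−h1·(2M1+M2)/6=9/2
t_q=1/4 → seg 0, τ=1/4; S=-4+21/4·τ+0·τ²+-1/4·τ³=-689/256

  seg 0: a=-4 b=21/4 c=0 d=-1/4
  seg 1: a=1 b=9/2 c=-3/4 d=1/4
S(1/4) = -689/256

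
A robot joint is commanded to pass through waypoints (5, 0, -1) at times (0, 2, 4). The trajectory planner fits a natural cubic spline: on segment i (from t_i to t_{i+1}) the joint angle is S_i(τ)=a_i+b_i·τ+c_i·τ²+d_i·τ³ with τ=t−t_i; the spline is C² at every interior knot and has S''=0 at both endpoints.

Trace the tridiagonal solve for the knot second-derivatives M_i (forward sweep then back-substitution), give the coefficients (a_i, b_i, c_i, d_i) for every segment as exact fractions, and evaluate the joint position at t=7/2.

  seg 0: a=5 b=-3 c=0 d=1/8
  seg 1: a=0 b=-3/2 c=3/4 d=-1/8
S(7/2) = -63/64

Δ: Δ0=-5/2, Δ1=-1/2
row 1: diag=8, rhs=12; c'=1/4, d'=3/2
back: M1=3/2
M: M0=0, M1=3/2, M2=0
seg 0: a=5, c=M0/2=0, d=(M1−M0)/(6·2)=1/8, b=Δ0−h0·(2M0+M1)/6=-3
seg 1: a=0, c=M1/2=3/4, d=(M2−M1)/(6·2)=-1/8, b=Δ1−h1·(2M1+M2)/6=-3/2
t_q=7/2 → seg 1, τ=3/2; S=0+-3/2·τ+3/4·τ²+-1/8·τ³=-63/64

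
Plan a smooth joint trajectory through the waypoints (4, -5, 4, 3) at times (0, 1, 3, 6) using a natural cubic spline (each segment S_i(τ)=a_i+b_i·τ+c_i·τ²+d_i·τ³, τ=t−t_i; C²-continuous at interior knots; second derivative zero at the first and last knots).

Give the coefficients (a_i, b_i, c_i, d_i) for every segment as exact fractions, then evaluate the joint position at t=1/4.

  seg 0: a=4 b=-139/12 c=0 d=31/12
  seg 1: a=-5 b=-23/6 c=31/4 d=-43/24
  seg 2: a=4 b=17/3 c=-3 d=1/3
S(1/4) = 293/256

Δ: Δ0=-9, Δ1=9/2, Δ2=-1/3
row 1: diag=6, rhs=81; c'=1/3, d'=27/2
row 2: denom=10−2·1/3=28/3; d'=(-29−2·27/2)/(28/3)=-6
back: M2=-6
back: M1=27/2−1/3·-6=31/2
M: M0=0, M1=31/2, M2=-6, M3=0
seg 0: a=4, c=M0/2=0, d=(M1−M0)/(6·1)=31/12, b=Δ0−h0·(2M0+M1)/6=-139/12
seg 1: a=-5, c=M1/2=31/4, d=(M2−M1)/(6·2)=-43/24, b=Δ1−h1·(2M1+M2)/6=-23/6
seg 2: a=4, c=M2/2=-3, d=(M3−M2)/(6·3)=1/3, b=Δ2−h2·(2M2+M3)/6=17/3
t_q=1/4 → seg 0, τ=1/4; S=4+-139/12·τ+0·τ²+31/12·τ³=293/256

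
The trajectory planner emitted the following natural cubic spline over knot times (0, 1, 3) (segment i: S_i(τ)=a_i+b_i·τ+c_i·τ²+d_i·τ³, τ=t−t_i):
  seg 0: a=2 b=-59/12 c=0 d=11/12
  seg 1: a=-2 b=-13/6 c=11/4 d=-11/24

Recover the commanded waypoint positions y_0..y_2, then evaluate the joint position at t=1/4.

y_0 = S_0(0) = a_0 = 2
y_1 = S_1(0) = a_1 = -2
y_2 = S_1(2) = 1
t_q=1/4 is in segment 0 (τ=1/4); S_0(τ)=201/256

y_0=2 y_1=-2 y_2=1
S(1/4) = 201/256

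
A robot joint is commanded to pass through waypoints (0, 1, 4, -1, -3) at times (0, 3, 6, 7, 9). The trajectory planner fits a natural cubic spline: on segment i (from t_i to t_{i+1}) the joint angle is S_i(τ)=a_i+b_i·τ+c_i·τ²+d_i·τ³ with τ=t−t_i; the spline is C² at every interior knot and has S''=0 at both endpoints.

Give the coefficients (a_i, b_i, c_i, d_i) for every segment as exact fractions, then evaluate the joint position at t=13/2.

  seg 0: a=0 b=-142/255 c=0 d=227/2295
  seg 1: a=1 b=539/255 c=227/255 d=-193/459
  seg 2: a=4 b=-994/255 c=-246/85 d=457/255
  seg 3: a=-1 b=-1099/255 c=211/85 d=-211/510
S(13/2) = 211/136

Δ: Δ0=1/3, Δ1=1, Δ2=-5, Δ3=-1
row 1: diag=12, rhs=4; c'=1/4, d'=1/3
row 2: denom=8−3·1/4=29/4; d'=(-36−3·1/3)/(29/4)=-148/29
row 3: denom=6−1·4/29=170/29; d'=(24−1·-148/29)/(170/29)=422/85
back: M3=422/85
back: M2=-148/29−4/29·422/85=-492/85
back: M1=1/3−1/4·-492/85=454/255
M: M0=0, M1=454/255, M2=-492/85, M3=422/85, M4=0
seg 0: a=0, c=M0/2=0, d=(M1−M0)/(6·3)=227/2295, b=Δ0−h0·(2M0+M1)/6=-142/255
seg 1: a=1, c=M1/2=227/255, d=(M2−M1)/(6·3)=-193/459, b=Δ1−h1·(2M1+M2)/6=539/255
seg 2: a=4, c=M2/2=-246/85, d=(M3−M2)/(6·1)=457/255, b=Δ2−h2·(2M2+M3)/6=-994/255
seg 3: a=-1, c=M3/2=211/85, d=(M4−M3)/(6·2)=-211/510, b=Δ3−h3·(2M3+M4)/6=-1099/255
t_q=13/2 → seg 2, τ=1/2; S=4+-994/255·τ+-246/85·τ²+457/255·τ³=211/136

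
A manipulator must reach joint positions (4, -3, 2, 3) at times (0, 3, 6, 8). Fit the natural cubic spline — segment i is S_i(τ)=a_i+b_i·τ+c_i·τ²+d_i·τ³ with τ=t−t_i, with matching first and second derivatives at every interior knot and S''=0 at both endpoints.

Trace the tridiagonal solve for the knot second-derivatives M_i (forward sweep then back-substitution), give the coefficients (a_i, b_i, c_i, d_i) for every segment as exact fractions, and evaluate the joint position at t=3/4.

  seg 0: a=4 b=-779/222 c=0 d=29/222
  seg 1: a=-3 b=2/111 c=87/74 d=-139/666
  seg 2: a=2 b=319/222 c=-26/37 d=13/111
S(3/4) = 6741/4736

Δ: Δ0=-7/3, Δ1=5/3, Δ2=1/2
row 1: diag=12, rhs=24; c'=1/4, d'=2
row 2: denom=10−3·1/4=37/4; d'=(-7−3·2)/(37/4)=-52/37
back: M2=-52/37
back: M1=2−1/4·-52/37=87/37
M: M0=0, M1=87/37, M2=-52/37, M3=0
seg 0: a=4, c=M0/2=0, d=(M1−M0)/(6·3)=29/222, b=Δ0−h0·(2M0+M1)/6=-779/222
seg 1: a=-3, c=M1/2=87/74, d=(M2−M1)/(6·3)=-139/666, b=Δ1−h1·(2M1+M2)/6=2/111
seg 2: a=2, c=M2/2=-26/37, d=(M3−M2)/(6·2)=13/111, b=Δ2−h2·(2M2+M3)/6=319/222
t_q=3/4 → seg 0, τ=3/4; S=4+-779/222·τ+0·τ²+29/222·τ³=6741/4736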